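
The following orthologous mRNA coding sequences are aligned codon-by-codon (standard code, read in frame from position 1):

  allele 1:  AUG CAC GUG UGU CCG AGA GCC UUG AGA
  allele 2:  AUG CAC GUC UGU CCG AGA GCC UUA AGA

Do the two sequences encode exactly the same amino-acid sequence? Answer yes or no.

Codon 1: AUG Met / AUG Met — identical.
Codon 2: CAC His / CAC His — identical.
Codon 3: GUG Val / GUC Val — synonymous.
Codon 4: UGU Cys / UGU Cys — identical.
Codon 5: CCG Pro / CCG Pro — identical.
Codon 6: AGA Arg / AGA Arg — identical.
Codon 7: GCC Ala / GCC Ala — identical.
Codon 8: UUG Leu / UUA Leu — synonymous.
Codon 9: AGA Arg / AGA Arg — identical.
Nonsynonymous differences: 0 → same protein.

yes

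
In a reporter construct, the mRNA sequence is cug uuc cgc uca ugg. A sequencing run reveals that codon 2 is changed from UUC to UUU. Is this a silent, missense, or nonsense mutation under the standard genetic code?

Position 6 falls in codon 2: UUC → Phe.
After the substitution the codon is UUU → Phe.
Both encode Phe, so the change is synonymous.

silent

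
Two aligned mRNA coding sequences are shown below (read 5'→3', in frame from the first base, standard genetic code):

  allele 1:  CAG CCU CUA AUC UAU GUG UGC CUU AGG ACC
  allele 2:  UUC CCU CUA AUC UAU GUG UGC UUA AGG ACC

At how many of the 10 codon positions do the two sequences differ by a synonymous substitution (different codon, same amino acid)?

Codon 1: CAG Gln / UUC Phe — nonsynonymous.
Codon 2: CCU Pro / CCU Pro — identical.
Codon 3: CUA Leu / CUA Leu — identical.
Codon 4: AUC Ile / AUC Ile — identical.
Codon 5: UAU Tyr / UAU Tyr — identical.
Codon 6: GUG Val / GUG Val — identical.
Codon 7: UGC Cys / UGC Cys — identical.
Codon 8: CUU Leu / UUA Leu — synonymous.
Codon 9: AGG Arg / AGG Arg — identical.
Codon 10: ACC Thr / ACC Thr — identical.
Synonymous differences: 1.

1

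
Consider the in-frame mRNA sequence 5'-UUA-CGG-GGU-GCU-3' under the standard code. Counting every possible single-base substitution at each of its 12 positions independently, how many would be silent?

12

Codon 1 (UUA, Leu): 2 synonymous substitutions.
Codon 2 (CGG, Arg): 4 synonymous substitutions.
Codon 3 (GGU, Gly): 3 synonymous substitutions.
Codon 4 (GCU, Ala): 3 synonymous substitutions.
Total: 2 + 4 + 3 + 3 = 12.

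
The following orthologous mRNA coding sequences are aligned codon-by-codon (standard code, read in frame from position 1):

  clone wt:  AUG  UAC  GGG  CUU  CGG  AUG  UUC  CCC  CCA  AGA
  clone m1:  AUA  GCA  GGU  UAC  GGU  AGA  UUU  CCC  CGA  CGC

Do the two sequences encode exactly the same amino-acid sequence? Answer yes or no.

no

Codon 1: AUG Met / AUA Ile — nonsynonymous.
Codon 2: UAC Tyr / GCA Ala — nonsynonymous.
Codon 3: GGG Gly / GGU Gly — synonymous.
Codon 4: CUU Leu / UAC Tyr — nonsynonymous.
Codon 5: CGG Arg / GGU Gly — nonsynonymous.
Codon 6: AUG Met / AGA Arg — nonsynonymous.
Codon 7: UUC Phe / UUU Phe — synonymous.
Codon 8: CCC Pro / CCC Pro — identical.
Codon 9: CCA Pro / CGA Arg — nonsynonymous.
Codon 10: AGA Arg / CGC Arg — synonymous.
Nonsynonymous differences: 6 → different protein.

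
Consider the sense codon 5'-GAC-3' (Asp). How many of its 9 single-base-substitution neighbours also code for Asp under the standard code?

Position 1: none → 0 synonymous.
Position 2: none → 0 synonymous.
Position 3: GAU → 1 synonymous.
Total: 0 + 0 + 1 = 1.

1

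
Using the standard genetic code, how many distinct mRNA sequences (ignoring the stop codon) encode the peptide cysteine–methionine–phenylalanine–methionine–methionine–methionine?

Cys: 2 codons.
Met: 1 codon.
Phe: 2 codons.
Met: 1 codon.
Met: 1 codon.
Met: 1 codon.
2 × 1 × 2 × 1 × 1 × 1 = 4.

4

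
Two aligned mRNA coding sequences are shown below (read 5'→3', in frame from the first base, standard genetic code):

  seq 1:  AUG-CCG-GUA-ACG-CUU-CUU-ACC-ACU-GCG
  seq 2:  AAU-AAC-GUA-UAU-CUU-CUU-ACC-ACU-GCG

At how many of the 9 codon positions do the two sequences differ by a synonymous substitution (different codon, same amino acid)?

Codon 1: AUG Met / AAU Asn — nonsynonymous.
Codon 2: CCG Pro / AAC Asn — nonsynonymous.
Codon 3: GUA Val / GUA Val — identical.
Codon 4: ACG Thr / UAU Tyr — nonsynonymous.
Codon 5: CUU Leu / CUU Leu — identical.
Codon 6: CUU Leu / CUU Leu — identical.
Codon 7: ACC Thr / ACC Thr — identical.
Codon 8: ACU Thr / ACU Thr — identical.
Codon 9: GCG Ala / GCG Ala — identical.
Synonymous differences: 0.

0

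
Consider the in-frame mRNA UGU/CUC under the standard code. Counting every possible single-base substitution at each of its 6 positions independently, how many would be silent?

4

Codon 1 (UGU, Cys): 1 synonymous substitution.
Codon 2 (CUC, Leu): 3 synonymous substitutions.
Total: 1 + 3 = 4.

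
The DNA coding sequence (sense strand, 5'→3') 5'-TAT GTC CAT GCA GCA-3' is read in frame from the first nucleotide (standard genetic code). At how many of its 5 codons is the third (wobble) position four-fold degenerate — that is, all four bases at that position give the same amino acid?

3

Codon 1 TAT (Tyr): third position 2-fold.
Codon 2 GTC (Val): third position 4-fold.
Codon 3 CAT (His): third position 2-fold.
Codon 4 GCA (Ala): third position 4-fold.
Codon 5 GCA (Ala): third position 4-fold.
Four-fold degenerate third positions: 3.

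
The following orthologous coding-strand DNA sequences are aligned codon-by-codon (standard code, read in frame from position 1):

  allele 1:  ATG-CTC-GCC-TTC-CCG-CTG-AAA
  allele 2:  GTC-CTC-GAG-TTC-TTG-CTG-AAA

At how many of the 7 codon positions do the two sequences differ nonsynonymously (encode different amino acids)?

Codon 1: ATG Met / GTC Val — nonsynonymous.
Codon 2: CTC Leu / CTC Leu — identical.
Codon 3: GCC Ala / GAG Glu — nonsynonymous.
Codon 4: TTC Phe / TTC Phe — identical.
Codon 5: CCG Pro / TTG Leu — nonsynonymous.
Codon 6: CTG Leu / CTG Leu — identical.
Codon 7: AAA Lys / AAA Lys — identical.
Nonsynonymous differences: 3.

3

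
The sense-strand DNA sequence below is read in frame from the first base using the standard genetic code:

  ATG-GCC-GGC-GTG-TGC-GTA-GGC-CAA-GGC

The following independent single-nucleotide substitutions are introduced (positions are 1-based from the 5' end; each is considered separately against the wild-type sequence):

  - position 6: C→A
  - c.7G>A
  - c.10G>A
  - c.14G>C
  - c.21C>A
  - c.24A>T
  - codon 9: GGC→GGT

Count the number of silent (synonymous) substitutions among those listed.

3

Codon 2: GCC (Ala) → GCA (Ala) — synonymous.
Codon 3: GGC (Gly) → AGC (Ser) — missense.
Codon 4: GTG (Val) → ATG (Met) — missense.
Codon 5: TGC (Cys) → TCC (Ser) — missense.
Codon 7: GGC (Gly) → GGA (Gly) — synonymous.
Codon 8: CAA (Gln) → CAT (His) — missense.
Codon 9: GGC (Gly) → GGT (Gly) — synonymous.
Synonymous: 3 of 7.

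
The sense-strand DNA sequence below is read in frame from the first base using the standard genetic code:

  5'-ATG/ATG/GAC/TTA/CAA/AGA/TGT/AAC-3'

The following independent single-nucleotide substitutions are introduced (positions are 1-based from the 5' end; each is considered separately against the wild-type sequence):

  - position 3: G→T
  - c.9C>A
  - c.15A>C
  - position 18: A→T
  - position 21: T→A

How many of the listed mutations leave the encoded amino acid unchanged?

0

Codon 1: ATG (Met) → ATT (Ile) — missense.
Codon 3: GAC (Asp) → GAA (Glu) — missense.
Codon 5: CAA (Gln) → CAC (His) — missense.
Codon 6: AGA (Arg) → AGT (Ser) — missense.
Codon 7: TGT (Cys) → TGA (Stop) — nonsense.
Synonymous: 0 of 5.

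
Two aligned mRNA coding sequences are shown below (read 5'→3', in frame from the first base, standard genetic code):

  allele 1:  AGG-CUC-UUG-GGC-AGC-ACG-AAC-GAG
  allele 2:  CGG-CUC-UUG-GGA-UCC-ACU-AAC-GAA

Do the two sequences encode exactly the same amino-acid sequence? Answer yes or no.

Codon 1: AGG Arg / CGG Arg — synonymous.
Codon 2: CUC Leu / CUC Leu — identical.
Codon 3: UUG Leu / UUG Leu — identical.
Codon 4: GGC Gly / GGA Gly — synonymous.
Codon 5: AGC Ser / UCC Ser — synonymous.
Codon 6: ACG Thr / ACU Thr — synonymous.
Codon 7: AAC Asn / AAC Asn — identical.
Codon 8: GAG Glu / GAA Glu — synonymous.
Nonsynonymous differences: 0 → same protein.

yes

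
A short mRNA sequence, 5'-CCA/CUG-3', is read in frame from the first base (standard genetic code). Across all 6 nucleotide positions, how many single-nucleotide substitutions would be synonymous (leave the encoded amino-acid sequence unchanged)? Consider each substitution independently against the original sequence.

Codon 1 (CCA, Pro): 3 synonymous substitutions.
Codon 2 (CUG, Leu): 4 synonymous substitutions.
Total: 3 + 4 = 7.

7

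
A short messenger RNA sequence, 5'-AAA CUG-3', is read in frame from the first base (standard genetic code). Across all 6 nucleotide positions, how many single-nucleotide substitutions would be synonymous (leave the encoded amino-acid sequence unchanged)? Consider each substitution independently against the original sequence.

5

Codon 1 (AAA, Lys): 1 synonymous substitution.
Codon 2 (CUG, Leu): 4 synonymous substitutions.
Total: 1 + 4 = 5.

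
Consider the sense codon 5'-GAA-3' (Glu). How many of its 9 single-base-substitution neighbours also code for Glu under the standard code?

Position 1: none → 0 synonymous.
Position 2: none → 0 synonymous.
Position 3: GAG → 1 synonymous.
Total: 0 + 0 + 1 = 1.

1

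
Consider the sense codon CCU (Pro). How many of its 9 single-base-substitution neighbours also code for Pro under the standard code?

Position 1: none → 0 synonymous.
Position 2: none → 0 synonymous.
Position 3: CCC, CCA, CCG → 3 synonymous.
Total: 0 + 0 + 3 = 3.

3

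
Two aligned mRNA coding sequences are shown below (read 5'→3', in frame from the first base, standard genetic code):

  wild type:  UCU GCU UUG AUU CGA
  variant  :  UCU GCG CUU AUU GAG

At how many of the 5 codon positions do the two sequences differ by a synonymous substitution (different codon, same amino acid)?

Codon 1: UCU Ser / UCU Ser — identical.
Codon 2: GCU Ala / GCG Ala — synonymous.
Codon 3: UUG Leu / CUU Leu — synonymous.
Codon 4: AUU Ile / AUU Ile — identical.
Codon 5: CGA Arg / GAG Glu — nonsynonymous.
Synonymous differences: 2.

2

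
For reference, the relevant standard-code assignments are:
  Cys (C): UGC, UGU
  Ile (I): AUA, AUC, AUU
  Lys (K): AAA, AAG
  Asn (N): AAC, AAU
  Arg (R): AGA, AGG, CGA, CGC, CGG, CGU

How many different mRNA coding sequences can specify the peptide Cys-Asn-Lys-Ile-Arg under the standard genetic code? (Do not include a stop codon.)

144

Cys: 2 codons.
Asn: 2 codons.
Lys: 2 codons.
Ile: 3 codons.
Arg: 6 codons.
2 × 2 × 2 × 3 × 6 = 144.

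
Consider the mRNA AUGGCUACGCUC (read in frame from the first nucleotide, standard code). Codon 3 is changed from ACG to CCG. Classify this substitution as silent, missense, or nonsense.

Position 7 falls in codon 3: ACG → Thr.
After the substitution the codon is CCG → Pro.
Thr ≠ Pro, so this is a missense mutation.

missense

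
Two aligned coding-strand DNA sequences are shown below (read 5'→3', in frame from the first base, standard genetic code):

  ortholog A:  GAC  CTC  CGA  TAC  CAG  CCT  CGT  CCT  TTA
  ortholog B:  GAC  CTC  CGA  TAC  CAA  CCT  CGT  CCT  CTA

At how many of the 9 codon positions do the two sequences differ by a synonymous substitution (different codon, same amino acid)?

Codon 1: GAC Asp / GAC Asp — identical.
Codon 2: CTC Leu / CTC Leu — identical.
Codon 3: CGA Arg / CGA Arg — identical.
Codon 4: TAC Tyr / TAC Tyr — identical.
Codon 5: CAG Gln / CAA Gln — synonymous.
Codon 6: CCT Pro / CCT Pro — identical.
Codon 7: CGT Arg / CGT Arg — identical.
Codon 8: CCT Pro / CCT Pro — identical.
Codon 9: TTA Leu / CTA Leu — synonymous.
Synonymous differences: 2.

2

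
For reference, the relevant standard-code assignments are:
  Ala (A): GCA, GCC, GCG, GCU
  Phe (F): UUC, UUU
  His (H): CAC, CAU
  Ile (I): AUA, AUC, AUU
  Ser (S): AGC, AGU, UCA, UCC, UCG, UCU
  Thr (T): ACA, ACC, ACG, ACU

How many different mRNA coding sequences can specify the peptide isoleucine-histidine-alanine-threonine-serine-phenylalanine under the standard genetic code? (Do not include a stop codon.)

Ile: 3 codons.
His: 2 codons.
Ala: 4 codons.
Thr: 4 codons.
Ser: 6 codons.
Phe: 2 codons.
3 × 2 × 4 × 4 × 6 × 2 = 1152.

1152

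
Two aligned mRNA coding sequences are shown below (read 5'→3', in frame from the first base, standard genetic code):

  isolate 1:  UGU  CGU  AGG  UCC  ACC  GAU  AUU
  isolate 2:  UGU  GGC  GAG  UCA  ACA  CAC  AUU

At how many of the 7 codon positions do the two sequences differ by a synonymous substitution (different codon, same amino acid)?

Codon 1: UGU Cys / UGU Cys — identical.
Codon 2: CGU Arg / GGC Gly — nonsynonymous.
Codon 3: AGG Arg / GAG Glu — nonsynonymous.
Codon 4: UCC Ser / UCA Ser — synonymous.
Codon 5: ACC Thr / ACA Thr — synonymous.
Codon 6: GAU Asp / CAC His — nonsynonymous.
Codon 7: AUU Ile / AUU Ile — identical.
Synonymous differences: 2.

2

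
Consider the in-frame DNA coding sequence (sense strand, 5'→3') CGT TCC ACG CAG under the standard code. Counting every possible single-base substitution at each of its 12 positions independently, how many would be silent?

10

Codon 1 (CGT, Arg): 3 synonymous substitutions.
Codon 2 (TCC, Ser): 3 synonymous substitutions.
Codon 3 (ACG, Thr): 3 synonymous substitutions.
Codon 4 (CAG, Gln): 1 synonymous substitution.
Total: 3 + 3 + 3 + 1 = 10.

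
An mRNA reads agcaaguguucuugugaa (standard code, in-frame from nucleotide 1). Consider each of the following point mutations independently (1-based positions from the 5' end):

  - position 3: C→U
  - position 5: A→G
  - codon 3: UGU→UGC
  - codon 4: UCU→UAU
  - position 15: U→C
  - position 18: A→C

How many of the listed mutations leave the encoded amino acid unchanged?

3

Codon 1: AGC (Ser) → AGU (Ser) — synonymous.
Codon 2: AAG (Lys) → AGG (Arg) — missense.
Codon 3: UGU (Cys) → UGC (Cys) — synonymous.
Codon 4: UCU (Ser) → UAU (Tyr) — missense.
Codon 5: UGU (Cys) → UGC (Cys) — synonymous.
Codon 6: GAA (Glu) → GAC (Asp) — missense.
Synonymous: 3 of 6.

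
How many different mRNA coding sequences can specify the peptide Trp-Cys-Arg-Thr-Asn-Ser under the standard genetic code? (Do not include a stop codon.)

Trp: 1 codon.
Cys: 2 codons.
Arg: 6 codons.
Thr: 4 codons.
Asn: 2 codons.
Ser: 6 codons.
1 × 2 × 6 × 4 × 2 × 6 = 576.

576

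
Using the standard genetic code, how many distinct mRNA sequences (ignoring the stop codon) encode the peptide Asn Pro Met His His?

32

Asn: 2 codons.
Pro: 4 codons.
Met: 1 codon.
His: 2 codons.
His: 2 codons.
2 × 4 × 1 × 2 × 2 = 32.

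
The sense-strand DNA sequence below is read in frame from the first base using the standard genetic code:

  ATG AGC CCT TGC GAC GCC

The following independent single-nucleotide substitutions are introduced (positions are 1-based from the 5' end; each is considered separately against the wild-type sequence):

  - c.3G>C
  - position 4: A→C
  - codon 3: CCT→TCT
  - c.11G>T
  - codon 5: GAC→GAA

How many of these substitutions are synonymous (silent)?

Codon 1: ATG (Met) → ATC (Ile) — missense.
Codon 2: AGC (Ser) → CGC (Arg) — missense.
Codon 3: CCT (Pro) → TCT (Ser) — missense.
Codon 4: TGC (Cys) → TTC (Phe) — missense.
Codon 5: GAC (Asp) → GAA (Glu) — missense.
Synonymous: 0 of 5.

0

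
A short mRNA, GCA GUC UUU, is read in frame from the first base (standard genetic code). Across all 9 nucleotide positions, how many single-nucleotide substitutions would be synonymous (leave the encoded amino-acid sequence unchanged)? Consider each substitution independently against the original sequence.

Codon 1 (GCA, Ala): 3 synonymous substitutions.
Codon 2 (GUC, Val): 3 synonymous substitutions.
Codon 3 (UUU, Phe): 1 synonymous substitution.
Total: 3 + 3 + 1 = 7.

7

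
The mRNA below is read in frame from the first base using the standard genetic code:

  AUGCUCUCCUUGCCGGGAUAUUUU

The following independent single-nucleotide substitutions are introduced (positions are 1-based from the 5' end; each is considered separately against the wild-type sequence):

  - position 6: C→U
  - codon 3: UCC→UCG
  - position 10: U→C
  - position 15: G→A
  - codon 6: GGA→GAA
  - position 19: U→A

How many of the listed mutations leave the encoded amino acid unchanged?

4

Codon 2: CUC (Leu) → CUU (Leu) — synonymous.
Codon 3: UCC (Ser) → UCG (Ser) — synonymous.
Codon 4: UUG (Leu) → CUG (Leu) — synonymous.
Codon 5: CCG (Pro) → CCA (Pro) — synonymous.
Codon 6: GGA (Gly) → GAA (Glu) — missense.
Codon 7: UAU (Tyr) → AAU (Asn) — missense.
Synonymous: 4 of 6.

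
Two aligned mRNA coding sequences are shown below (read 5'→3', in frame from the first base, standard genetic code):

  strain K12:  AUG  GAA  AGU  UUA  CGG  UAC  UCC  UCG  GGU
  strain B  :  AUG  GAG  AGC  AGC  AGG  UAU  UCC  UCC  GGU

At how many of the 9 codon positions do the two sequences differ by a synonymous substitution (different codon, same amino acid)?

Codon 1: AUG Met / AUG Met — identical.
Codon 2: GAA Glu / GAG Glu — synonymous.
Codon 3: AGU Ser / AGC Ser — synonymous.
Codon 4: UUA Leu / AGC Ser — nonsynonymous.
Codon 5: CGG Arg / AGG Arg — synonymous.
Codon 6: UAC Tyr / UAU Tyr — synonymous.
Codon 7: UCC Ser / UCC Ser — identical.
Codon 8: UCG Ser / UCC Ser — synonymous.
Codon 9: GGU Gly / GGU Gly — identical.
Synonymous differences: 5.

5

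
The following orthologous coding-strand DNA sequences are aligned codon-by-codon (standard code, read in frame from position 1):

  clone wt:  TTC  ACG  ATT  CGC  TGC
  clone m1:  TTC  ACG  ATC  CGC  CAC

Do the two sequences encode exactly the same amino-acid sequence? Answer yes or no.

no

Codon 1: TTC Phe / TTC Phe — identical.
Codon 2: ACG Thr / ACG Thr — identical.
Codon 3: ATT Ile / ATC Ile — synonymous.
Codon 4: CGC Arg / CGC Arg — identical.
Codon 5: TGC Cys / CAC His — nonsynonymous.
Nonsynonymous differences: 1 → different protein.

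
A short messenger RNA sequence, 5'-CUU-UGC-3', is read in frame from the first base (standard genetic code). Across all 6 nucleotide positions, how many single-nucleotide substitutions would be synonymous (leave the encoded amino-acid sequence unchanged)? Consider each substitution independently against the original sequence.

Codon 1 (CUU, Leu): 3 synonymous substitutions.
Codon 2 (UGC, Cys): 1 synonymous substitution.
Total: 3 + 1 = 4.

4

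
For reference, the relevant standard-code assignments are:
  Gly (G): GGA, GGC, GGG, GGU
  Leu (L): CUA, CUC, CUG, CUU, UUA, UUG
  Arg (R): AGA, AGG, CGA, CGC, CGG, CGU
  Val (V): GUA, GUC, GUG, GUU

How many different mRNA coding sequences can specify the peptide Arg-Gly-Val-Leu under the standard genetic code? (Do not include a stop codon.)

576

Arg: 6 codons.
Gly: 4 codons.
Val: 4 codons.
Leu: 6 codons.
6 × 4 × 4 × 6 = 576.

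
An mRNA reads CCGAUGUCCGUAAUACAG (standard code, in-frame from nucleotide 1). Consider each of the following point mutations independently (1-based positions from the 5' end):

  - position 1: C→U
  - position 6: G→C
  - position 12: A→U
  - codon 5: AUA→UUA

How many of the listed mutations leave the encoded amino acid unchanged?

1

Codon 1: CCG (Pro) → UCG (Ser) — missense.
Codon 2: AUG (Met) → AUC (Ile) — missense.
Codon 4: GUA (Val) → GUU (Val) — synonymous.
Codon 5: AUA (Ile) → UUA (Leu) — missense.
Synonymous: 1 of 4.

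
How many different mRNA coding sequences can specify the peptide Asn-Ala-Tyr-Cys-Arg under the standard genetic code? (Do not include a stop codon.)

192

Asn: 2 codons.
Ala: 4 codons.
Tyr: 2 codons.
Cys: 2 codons.
Arg: 6 codons.
2 × 4 × 2 × 2 × 6 = 192.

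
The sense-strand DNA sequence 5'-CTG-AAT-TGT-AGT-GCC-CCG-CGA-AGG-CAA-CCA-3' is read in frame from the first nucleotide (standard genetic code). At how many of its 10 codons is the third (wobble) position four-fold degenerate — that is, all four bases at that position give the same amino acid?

5

Codon 1 CTG (Leu): third position 4-fold.
Codon 2 AAT (Asn): third position 2-fold.
Codon 3 TGT (Cys): third position 2-fold.
Codon 4 AGT (Ser): third position 2-fold.
Codon 5 GCC (Ala): third position 4-fold.
Codon 6 CCG (Pro): third position 4-fold.
Codon 7 CGA (Arg): third position 4-fold.
Codon 8 AGG (Arg): third position 2-fold.
Codon 9 CAA (Gln): third position 2-fold.
Codon 10 CCA (Pro): third position 4-fold.
Four-fold degenerate third positions: 5.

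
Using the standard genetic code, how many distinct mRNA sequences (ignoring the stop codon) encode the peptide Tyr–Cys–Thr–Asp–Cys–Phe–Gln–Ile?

768

Tyr: 2 codons.
Cys: 2 codons.
Thr: 4 codons.
Asp: 2 codons.
Cys: 2 codons.
Phe: 2 codons.
Gln: 2 codons.
Ile: 3 codons.
2 × 2 × 4 × 2 × 2 × 2 × 2 × 3 = 768.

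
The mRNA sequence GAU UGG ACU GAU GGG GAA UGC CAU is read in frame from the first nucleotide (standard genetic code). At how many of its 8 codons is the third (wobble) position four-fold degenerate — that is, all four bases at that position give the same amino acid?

Codon 1 GAU (Asp): third position 2-fold.
Codon 2 UGG (Trp): third position 1-fold.
Codon 3 ACU (Thr): third position 4-fold.
Codon 4 GAU (Asp): third position 2-fold.
Codon 5 GGG (Gly): third position 4-fold.
Codon 6 GAA (Glu): third position 2-fold.
Codon 7 UGC (Cys): third position 2-fold.
Codon 8 CAU (His): third position 2-fold.
Four-fold degenerate third positions: 2.

2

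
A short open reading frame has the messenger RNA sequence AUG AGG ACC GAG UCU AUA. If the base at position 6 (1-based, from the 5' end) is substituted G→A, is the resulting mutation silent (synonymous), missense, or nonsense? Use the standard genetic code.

Position 6 falls in codon 2: AGG → Arg.
After the substitution the codon is AGA → Arg.
Both encode Arg, so the change is synonymous.

silent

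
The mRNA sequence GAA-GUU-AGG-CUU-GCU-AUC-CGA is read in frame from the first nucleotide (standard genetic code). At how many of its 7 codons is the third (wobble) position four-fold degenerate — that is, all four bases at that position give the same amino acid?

4

Codon 1 GAA (Glu): third position 2-fold.
Codon 2 GUU (Val): third position 4-fold.
Codon 3 AGG (Arg): third position 2-fold.
Codon 4 CUU (Leu): third position 4-fold.
Codon 5 GCU (Ala): third position 4-fold.
Codon 6 AUC (Ile): third position 3-fold.
Codon 7 CGA (Arg): third position 4-fold.
Four-fold degenerate third positions: 4.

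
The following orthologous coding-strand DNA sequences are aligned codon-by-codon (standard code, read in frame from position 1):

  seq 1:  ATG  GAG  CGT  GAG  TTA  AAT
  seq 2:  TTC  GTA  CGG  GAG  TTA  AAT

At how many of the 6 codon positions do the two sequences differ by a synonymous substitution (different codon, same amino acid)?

1

Codon 1: ATG Met / TTC Phe — nonsynonymous.
Codon 2: GAG Glu / GTA Val — nonsynonymous.
Codon 3: CGT Arg / CGG Arg — synonymous.
Codon 4: GAG Glu / GAG Glu — identical.
Codon 5: TTA Leu / TTA Leu — identical.
Codon 6: AAT Asn / AAT Asn — identical.
Synonymous differences: 1.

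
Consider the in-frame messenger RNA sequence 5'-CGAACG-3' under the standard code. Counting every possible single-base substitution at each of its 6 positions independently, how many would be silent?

7

Codon 1 (CGA, Arg): 4 synonymous substitutions.
Codon 2 (ACG, Thr): 3 synonymous substitutions.
Total: 4 + 3 = 7.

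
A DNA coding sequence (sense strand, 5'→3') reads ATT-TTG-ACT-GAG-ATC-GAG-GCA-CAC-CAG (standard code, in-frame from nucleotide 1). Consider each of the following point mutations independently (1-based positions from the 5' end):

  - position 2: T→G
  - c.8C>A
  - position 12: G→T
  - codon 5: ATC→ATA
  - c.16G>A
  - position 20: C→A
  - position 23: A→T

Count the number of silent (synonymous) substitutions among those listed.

Codon 1: ATT (Ile) → AGT (Ser) — missense.
Codon 3: ACT (Thr) → AAT (Asn) — missense.
Codon 4: GAG (Glu) → GAT (Asp) — missense.
Codon 5: ATC (Ile) → ATA (Ile) — synonymous.
Codon 6: GAG (Glu) → AAG (Lys) — missense.
Codon 7: GCA (Ala) → GAA (Glu) — missense.
Codon 8: CAC (His) → CTC (Leu) — missense.
Synonymous: 1 of 7.

1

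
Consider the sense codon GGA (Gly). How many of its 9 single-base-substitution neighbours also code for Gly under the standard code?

Position 1: none → 0 synonymous.
Position 2: none → 0 synonymous.
Position 3: GGT, GGC, GGG → 3 synonymous.
Total: 0 + 0 + 3 = 3.

3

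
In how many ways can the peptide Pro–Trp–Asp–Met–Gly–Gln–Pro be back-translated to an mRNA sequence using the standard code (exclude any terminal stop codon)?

Pro: 4 codons.
Trp: 1 codon.
Asp: 2 codons.
Met: 1 codon.
Gly: 4 codons.
Gln: 2 codons.
Pro: 4 codons.
4 × 1 × 2 × 1 × 4 × 2 × 4 = 256.

256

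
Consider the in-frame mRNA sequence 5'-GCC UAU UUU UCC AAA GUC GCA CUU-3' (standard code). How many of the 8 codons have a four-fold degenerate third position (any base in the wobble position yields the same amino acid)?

5

Codon 1 GCC (Ala): third position 4-fold.
Codon 2 UAU (Tyr): third position 2-fold.
Codon 3 UUU (Phe): third position 2-fold.
Codon 4 UCC (Ser): third position 4-fold.
Codon 5 AAA (Lys): third position 2-fold.
Codon 6 GUC (Val): third position 4-fold.
Codon 7 GCA (Ala): third position 4-fold.
Codon 8 CUU (Leu): third position 4-fold.
Four-fold degenerate third positions: 5.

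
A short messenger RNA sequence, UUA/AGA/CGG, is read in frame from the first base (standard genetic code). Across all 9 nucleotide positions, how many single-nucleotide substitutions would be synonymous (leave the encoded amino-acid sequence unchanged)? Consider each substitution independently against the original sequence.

8

Codon 1 (UUA, Leu): 2 synonymous substitutions.
Codon 2 (AGA, Arg): 2 synonymous substitutions.
Codon 3 (CGG, Arg): 4 synonymous substitutions.
Total: 2 + 2 + 4 = 8.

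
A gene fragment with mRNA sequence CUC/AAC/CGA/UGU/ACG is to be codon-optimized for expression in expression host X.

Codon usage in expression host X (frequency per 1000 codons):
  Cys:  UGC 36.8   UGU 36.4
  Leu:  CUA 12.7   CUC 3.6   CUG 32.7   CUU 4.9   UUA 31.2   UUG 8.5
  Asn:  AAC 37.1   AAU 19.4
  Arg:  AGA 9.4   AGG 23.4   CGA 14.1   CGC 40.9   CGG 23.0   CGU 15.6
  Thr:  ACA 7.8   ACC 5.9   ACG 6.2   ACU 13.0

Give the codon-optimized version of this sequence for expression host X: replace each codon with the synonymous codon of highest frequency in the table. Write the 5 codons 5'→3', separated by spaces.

CUG AAC CGC UGC ACU

Codon 1 (Leu): best is CUG at 32.7.
Codon 2 (Asn): best is AAC at 37.1.
Codon 3 (Arg): best is CGC at 40.9.
Codon 4 (Cys): best is UGC at 36.8.
Codon 5 (Thr): best is ACU at 13.0.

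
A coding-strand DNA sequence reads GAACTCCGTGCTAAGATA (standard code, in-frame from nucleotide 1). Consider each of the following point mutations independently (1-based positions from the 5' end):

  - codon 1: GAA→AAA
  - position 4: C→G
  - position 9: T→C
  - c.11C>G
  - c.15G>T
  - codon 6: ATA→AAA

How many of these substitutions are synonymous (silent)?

Codon 1: GAA (Glu) → AAA (Lys) — missense.
Codon 2: CTC (Leu) → GTC (Val) — missense.
Codon 3: CGT (Arg) → CGC (Arg) — synonymous.
Codon 4: GCT (Ala) → GGT (Gly) — missense.
Codon 5: AAG (Lys) → AAT (Asn) — missense.
Codon 6: ATA (Ile) → AAA (Lys) — missense.
Synonymous: 1 of 6.

1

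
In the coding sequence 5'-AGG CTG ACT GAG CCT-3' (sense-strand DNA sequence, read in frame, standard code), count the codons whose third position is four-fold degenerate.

3

Codon 1 AGG (Arg): third position 2-fold.
Codon 2 CTG (Leu): third position 4-fold.
Codon 3 ACT (Thr): third position 4-fold.
Codon 4 GAG (Glu): third position 2-fold.
Codon 5 CCT (Pro): third position 4-fold.
Four-fold degenerate third positions: 3.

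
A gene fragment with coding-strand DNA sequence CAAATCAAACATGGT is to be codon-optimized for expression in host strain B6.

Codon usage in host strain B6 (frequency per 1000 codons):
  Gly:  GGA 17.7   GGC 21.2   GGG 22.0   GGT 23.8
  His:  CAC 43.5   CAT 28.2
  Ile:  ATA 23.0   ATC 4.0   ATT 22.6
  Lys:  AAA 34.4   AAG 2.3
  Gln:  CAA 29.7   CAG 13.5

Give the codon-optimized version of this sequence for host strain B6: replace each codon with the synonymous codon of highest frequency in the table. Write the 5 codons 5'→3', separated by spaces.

CAA ATA AAA CAC GGT

Codon 1 (Gln): best is CAA at 29.7.
Codon 2 (Ile): best is ATA at 23.0.
Codon 3 (Lys): best is AAA at 34.4.
Codon 4 (His): best is CAC at 43.5.
Codon 5 (Gly): best is GGT at 23.8.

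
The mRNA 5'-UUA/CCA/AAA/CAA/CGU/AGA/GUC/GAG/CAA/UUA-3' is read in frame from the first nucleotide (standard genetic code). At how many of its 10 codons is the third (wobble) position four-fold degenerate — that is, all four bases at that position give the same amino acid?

Codon 1 UUA (Leu): third position 2-fold.
Codon 2 CCA (Pro): third position 4-fold.
Codon 3 AAA (Lys): third position 2-fold.
Codon 4 CAA (Gln): third position 2-fold.
Codon 5 CGU (Arg): third position 4-fold.
Codon 6 AGA (Arg): third position 2-fold.
Codon 7 GUC (Val): third position 4-fold.
Codon 8 GAG (Glu): third position 2-fold.
Codon 9 CAA (Gln): third position 2-fold.
Codon 10 UUA (Leu): third position 2-fold.
Four-fold degenerate third positions: 3.

3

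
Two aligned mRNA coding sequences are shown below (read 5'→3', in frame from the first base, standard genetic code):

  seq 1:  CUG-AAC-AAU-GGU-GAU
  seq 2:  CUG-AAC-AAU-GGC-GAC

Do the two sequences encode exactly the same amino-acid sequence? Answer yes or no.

Codon 1: CUG Leu / CUG Leu — identical.
Codon 2: AAC Asn / AAC Asn — identical.
Codon 3: AAU Asn / AAU Asn — identical.
Codon 4: GGU Gly / GGC Gly — synonymous.
Codon 5: GAU Asp / GAC Asp — synonymous.
Nonsynonymous differences: 0 → same protein.

yes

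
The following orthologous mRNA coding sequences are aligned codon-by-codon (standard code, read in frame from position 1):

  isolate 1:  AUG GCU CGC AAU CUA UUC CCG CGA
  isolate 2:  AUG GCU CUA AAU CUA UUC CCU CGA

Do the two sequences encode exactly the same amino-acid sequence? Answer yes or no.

Codon 1: AUG Met / AUG Met — identical.
Codon 2: GCU Ala / GCU Ala — identical.
Codon 3: CGC Arg / CUA Leu — nonsynonymous.
Codon 4: AAU Asn / AAU Asn — identical.
Codon 5: CUA Leu / CUA Leu — identical.
Codon 6: UUC Phe / UUC Phe — identical.
Codon 7: CCG Pro / CCU Pro — synonymous.
Codon 8: CGA Arg / CGA Arg — identical.
Nonsynonymous differences: 1 → different protein.

no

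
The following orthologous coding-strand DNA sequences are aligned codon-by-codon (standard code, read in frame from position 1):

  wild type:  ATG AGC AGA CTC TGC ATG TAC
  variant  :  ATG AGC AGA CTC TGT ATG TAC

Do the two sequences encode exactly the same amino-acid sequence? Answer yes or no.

Codon 1: ATG Met / ATG Met — identical.
Codon 2: AGC Ser / AGC Ser — identical.
Codon 3: AGA Arg / AGA Arg — identical.
Codon 4: CTC Leu / CTC Leu — identical.
Codon 5: TGC Cys / TGT Cys — synonymous.
Codon 6: ATG Met / ATG Met — identical.
Codon 7: TAC Tyr / TAC Tyr — identical.
Nonsynonymous differences: 0 → same protein.

yes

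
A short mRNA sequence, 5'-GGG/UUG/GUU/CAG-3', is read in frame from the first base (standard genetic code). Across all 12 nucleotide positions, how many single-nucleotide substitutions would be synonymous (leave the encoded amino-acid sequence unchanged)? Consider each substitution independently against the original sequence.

Codon 1 (GGG, Gly): 3 synonymous substitutions.
Codon 2 (UUG, Leu): 2 synonymous substitutions.
Codon 3 (GUU, Val): 3 synonymous substitutions.
Codon 4 (CAG, Gln): 1 synonymous substitution.
Total: 3 + 2 + 3 + 1 = 9.

9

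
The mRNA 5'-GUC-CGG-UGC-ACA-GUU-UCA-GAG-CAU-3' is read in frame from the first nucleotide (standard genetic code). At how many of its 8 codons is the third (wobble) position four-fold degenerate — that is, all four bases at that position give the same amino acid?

5

Codon 1 GUC (Val): third position 4-fold.
Codon 2 CGG (Arg): third position 4-fold.
Codon 3 UGC (Cys): third position 2-fold.
Codon 4 ACA (Thr): third position 4-fold.
Codon 5 GUU (Val): third position 4-fold.
Codon 6 UCA (Ser): third position 4-fold.
Codon 7 GAG (Glu): third position 2-fold.
Codon 8 CAU (His): third position 2-fold.
Four-fold degenerate third positions: 5.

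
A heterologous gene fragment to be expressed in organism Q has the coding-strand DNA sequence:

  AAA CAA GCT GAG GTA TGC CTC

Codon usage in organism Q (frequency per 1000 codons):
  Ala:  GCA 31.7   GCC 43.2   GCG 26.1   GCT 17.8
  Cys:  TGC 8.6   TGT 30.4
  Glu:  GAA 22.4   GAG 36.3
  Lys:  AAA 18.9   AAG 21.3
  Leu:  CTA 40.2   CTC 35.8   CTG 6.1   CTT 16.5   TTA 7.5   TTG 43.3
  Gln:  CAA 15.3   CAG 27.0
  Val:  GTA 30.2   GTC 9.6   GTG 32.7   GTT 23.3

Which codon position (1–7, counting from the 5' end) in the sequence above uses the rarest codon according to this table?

Codon 1 AAA (Lys): 18.9 per 1000.
Codon 2 CAA (Gln): 15.3 per 1000.
Codon 3 GCT (Ala): 17.8 per 1000.
Codon 4 GAG (Glu): 36.3 per 1000.
Codon 5 GTA (Val): 30.2 per 1000.
Codon 6 TGC (Cys): 8.6 per 1000.
Codon 7 CTC (Leu): 35.8 per 1000.
Lowest frequency is 8.6 at codon 6.

6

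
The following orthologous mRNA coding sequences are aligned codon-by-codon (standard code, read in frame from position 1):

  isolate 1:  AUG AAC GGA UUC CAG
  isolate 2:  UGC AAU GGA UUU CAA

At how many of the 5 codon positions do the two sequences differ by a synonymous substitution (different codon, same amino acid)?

Codon 1: AUG Met / UGC Cys — nonsynonymous.
Codon 2: AAC Asn / AAU Asn — synonymous.
Codon 3: GGA Gly / GGA Gly — identical.
Codon 4: UUC Phe / UUU Phe — synonymous.
Codon 5: CAG Gln / CAA Gln — synonymous.
Synonymous differences: 3.

3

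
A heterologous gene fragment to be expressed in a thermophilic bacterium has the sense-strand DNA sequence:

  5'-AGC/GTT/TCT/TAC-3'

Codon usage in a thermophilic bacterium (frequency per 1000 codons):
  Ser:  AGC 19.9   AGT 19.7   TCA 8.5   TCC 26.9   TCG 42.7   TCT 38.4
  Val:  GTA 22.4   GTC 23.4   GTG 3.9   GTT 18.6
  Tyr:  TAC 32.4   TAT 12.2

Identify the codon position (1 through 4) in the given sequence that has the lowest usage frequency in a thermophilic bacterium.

Codon 1 AGC (Ser): 19.9 per 1000.
Codon 2 GTT (Val): 18.6 per 1000.
Codon 3 TCT (Ser): 38.4 per 1000.
Codon 4 TAC (Tyr): 32.4 per 1000.
Lowest frequency is 18.6 at codon 2.

2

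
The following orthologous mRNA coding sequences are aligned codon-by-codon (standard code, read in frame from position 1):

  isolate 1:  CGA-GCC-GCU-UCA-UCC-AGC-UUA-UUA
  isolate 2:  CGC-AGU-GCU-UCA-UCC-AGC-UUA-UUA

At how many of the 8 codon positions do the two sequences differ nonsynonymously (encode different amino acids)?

Codon 1: CGA Arg / CGC Arg — synonymous.
Codon 2: GCC Ala / AGU Ser — nonsynonymous.
Codon 3: GCU Ala / GCU Ala — identical.
Codon 4: UCA Ser / UCA Ser — identical.
Codon 5: UCC Ser / UCC Ser — identical.
Codon 6: AGC Ser / AGC Ser — identical.
Codon 7: UUA Leu / UUA Leu — identical.
Codon 8: UUA Leu / UUA Leu — identical.
Nonsynonymous differences: 1.

1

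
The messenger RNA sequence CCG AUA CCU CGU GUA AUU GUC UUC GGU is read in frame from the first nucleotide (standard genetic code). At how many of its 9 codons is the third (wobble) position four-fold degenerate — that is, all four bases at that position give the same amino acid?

6

Codon 1 CCG (Pro): third position 4-fold.
Codon 2 AUA (Ile): third position 3-fold.
Codon 3 CCU (Pro): third position 4-fold.
Codon 4 CGU (Arg): third position 4-fold.
Codon 5 GUA (Val): third position 4-fold.
Codon 6 AUU (Ile): third position 3-fold.
Codon 7 GUC (Val): third position 4-fold.
Codon 8 UUC (Phe): third position 2-fold.
Codon 9 GGU (Gly): third position 4-fold.
Four-fold degenerate third positions: 6.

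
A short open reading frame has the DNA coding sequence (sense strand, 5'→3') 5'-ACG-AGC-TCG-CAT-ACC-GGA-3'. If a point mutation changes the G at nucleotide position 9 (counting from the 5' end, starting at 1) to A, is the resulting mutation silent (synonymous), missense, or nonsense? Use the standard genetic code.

silent

Position 9 falls in codon 3: TCG → Ser.
After the substitution the codon is TCA → Ser.
Both encode Ser, so the change is synonymous.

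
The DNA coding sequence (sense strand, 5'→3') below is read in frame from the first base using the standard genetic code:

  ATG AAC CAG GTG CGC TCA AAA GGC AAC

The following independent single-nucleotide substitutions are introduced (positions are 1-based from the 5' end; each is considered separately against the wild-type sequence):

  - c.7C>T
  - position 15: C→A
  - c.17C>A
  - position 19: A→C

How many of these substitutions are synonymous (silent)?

1

Codon 3: CAG (Gln) → TAG (Stop) — nonsense.
Codon 5: CGC (Arg) → CGA (Arg) — synonymous.
Codon 6: TCA (Ser) → TAA (Stop) — nonsense.
Codon 7: AAA (Lys) → CAA (Gln) — missense.
Synonymous: 1 of 4.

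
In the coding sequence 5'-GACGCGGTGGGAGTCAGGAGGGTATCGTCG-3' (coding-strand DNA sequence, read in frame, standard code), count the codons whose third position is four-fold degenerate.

Codon 1 GAC (Asp): third position 2-fold.
Codon 2 GCG (Ala): third position 4-fold.
Codon 3 GTG (Val): third position 4-fold.
Codon 4 GGA (Gly): third position 4-fold.
Codon 5 GTC (Val): third position 4-fold.
Codon 6 AGG (Arg): third position 2-fold.
Codon 7 AGG (Arg): third position 2-fold.
Codon 8 GTA (Val): third position 4-fold.
Codon 9 TCG (Ser): third position 4-fold.
Codon 10 TCG (Ser): third position 4-fold.
Four-fold degenerate third positions: 7.

7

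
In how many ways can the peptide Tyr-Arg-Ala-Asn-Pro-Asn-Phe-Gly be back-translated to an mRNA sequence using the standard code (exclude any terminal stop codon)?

6144

Tyr: 2 codons.
Arg: 6 codons.
Ala: 4 codons.
Asn: 2 codons.
Pro: 4 codons.
Asn: 2 codons.
Phe: 2 codons.
Gly: 4 codons.
2 × 6 × 4 × 2 × 4 × 2 × 2 × 4 = 6144.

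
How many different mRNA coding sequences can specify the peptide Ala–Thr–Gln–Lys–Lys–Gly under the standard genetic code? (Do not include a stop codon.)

Ala: 4 codons.
Thr: 4 codons.
Gln: 2 codons.
Lys: 2 codons.
Lys: 2 codons.
Gly: 4 codons.
4 × 4 × 2 × 2 × 2 × 4 = 512.

512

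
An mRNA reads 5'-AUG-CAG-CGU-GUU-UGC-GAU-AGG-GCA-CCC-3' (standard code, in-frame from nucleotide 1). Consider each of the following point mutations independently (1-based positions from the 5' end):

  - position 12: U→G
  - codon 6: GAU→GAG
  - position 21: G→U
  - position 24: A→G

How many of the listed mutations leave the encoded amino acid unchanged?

Codon 4: GUU (Val) → GUG (Val) — synonymous.
Codon 6: GAU (Asp) → GAG (Glu) — missense.
Codon 7: AGG (Arg) → AGU (Ser) — missense.
Codon 8: GCA (Ala) → GCG (Ala) — synonymous.
Synonymous: 2 of 4.

2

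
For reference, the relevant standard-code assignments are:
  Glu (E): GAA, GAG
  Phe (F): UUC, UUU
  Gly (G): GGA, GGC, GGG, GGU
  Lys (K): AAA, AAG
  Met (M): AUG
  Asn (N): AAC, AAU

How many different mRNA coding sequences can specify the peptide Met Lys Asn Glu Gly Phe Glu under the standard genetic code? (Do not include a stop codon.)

Met: 1 codon.
Lys: 2 codons.
Asn: 2 codons.
Glu: 2 codons.
Gly: 4 codons.
Phe: 2 codons.
Glu: 2 codons.
1 × 2 × 2 × 2 × 4 × 2 × 2 = 128.

128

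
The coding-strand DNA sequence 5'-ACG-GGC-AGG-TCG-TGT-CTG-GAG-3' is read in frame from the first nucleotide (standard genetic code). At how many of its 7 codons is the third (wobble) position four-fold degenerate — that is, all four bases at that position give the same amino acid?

Codon 1 ACG (Thr): third position 4-fold.
Codon 2 GGC (Gly): third position 4-fold.
Codon 3 AGG (Arg): third position 2-fold.
Codon 4 TCG (Ser): third position 4-fold.
Codon 5 TGT (Cys): third position 2-fold.
Codon 6 CTG (Leu): third position 4-fold.
Codon 7 GAG (Glu): third position 2-fold.
Four-fold degenerate third positions: 4.

4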